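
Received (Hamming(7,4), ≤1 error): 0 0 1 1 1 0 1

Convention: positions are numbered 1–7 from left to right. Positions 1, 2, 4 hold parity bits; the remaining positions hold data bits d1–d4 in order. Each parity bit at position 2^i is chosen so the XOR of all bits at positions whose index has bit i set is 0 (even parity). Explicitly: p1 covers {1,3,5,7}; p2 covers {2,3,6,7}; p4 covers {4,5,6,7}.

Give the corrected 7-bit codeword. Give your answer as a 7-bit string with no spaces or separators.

s1 (pos 1,3,5,7): 0⊕1⊕1⊕1 = 1
s2 (pos 2,3,6,7): 0⊕1⊕0⊕1 = 0
s4 (pos 4,5,6,7): 1⊕1⊕0⊕1 = 1
Syndrome s4…s1 = 101 → error at position 5.
Flip position 5: 0011101 → 0011001

0011001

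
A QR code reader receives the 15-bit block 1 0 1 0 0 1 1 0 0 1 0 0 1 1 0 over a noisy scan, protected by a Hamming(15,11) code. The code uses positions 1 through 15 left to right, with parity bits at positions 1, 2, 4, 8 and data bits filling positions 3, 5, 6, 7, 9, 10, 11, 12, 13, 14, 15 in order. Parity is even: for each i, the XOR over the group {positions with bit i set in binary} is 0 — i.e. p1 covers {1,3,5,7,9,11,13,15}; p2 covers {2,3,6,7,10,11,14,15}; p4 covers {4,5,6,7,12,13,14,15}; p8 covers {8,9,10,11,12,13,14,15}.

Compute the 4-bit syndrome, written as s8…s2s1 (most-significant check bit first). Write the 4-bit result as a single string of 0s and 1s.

1010

s1 (pos 1,3,5,7,9,11,13,15): 1⊕1⊕0⊕1⊕0⊕0⊕1⊕0 = 0
s2 (pos 2,3,6,7,10,11,14,15): 0⊕1⊕1⊕1⊕1⊕0⊕1⊕0 = 1
s4 (pos 4,5,6,7,12,13,14,15): 0⊕0⊕1⊕1⊕0⊕1⊕1⊕0 = 0
s8 (pos 8,9,10,11,12,13,14,15): 0⊕0⊕1⊕0⊕0⊕1⊕1⊕0 = 1
Syndrome s8…s1 = 1010 → error at position 10.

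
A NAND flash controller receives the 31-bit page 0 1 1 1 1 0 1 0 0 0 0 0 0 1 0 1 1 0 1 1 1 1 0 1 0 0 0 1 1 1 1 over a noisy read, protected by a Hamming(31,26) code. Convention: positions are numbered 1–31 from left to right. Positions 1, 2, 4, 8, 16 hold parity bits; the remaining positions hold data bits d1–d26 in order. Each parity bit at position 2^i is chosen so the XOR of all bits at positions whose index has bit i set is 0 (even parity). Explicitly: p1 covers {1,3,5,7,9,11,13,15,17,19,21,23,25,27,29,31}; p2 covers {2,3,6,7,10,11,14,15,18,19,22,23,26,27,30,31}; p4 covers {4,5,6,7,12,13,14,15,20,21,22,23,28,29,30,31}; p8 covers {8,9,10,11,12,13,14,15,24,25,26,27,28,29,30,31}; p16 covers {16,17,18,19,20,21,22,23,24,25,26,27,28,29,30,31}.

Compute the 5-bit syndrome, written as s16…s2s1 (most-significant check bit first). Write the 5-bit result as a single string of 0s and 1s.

10100

s1 (pos 1,3,5,7,9,11,13,15,17,19,21,23,25,27,29,31): 0⊕1⊕1⊕1⊕0⊕0⊕0⊕0⊕1⊕1⊕1⊕0⊕0⊕0⊕1⊕1 = 0
s2 (pos 2,3,6,7,10,11,14,15,18,19,22,23,26,27,30,31): 1⊕1⊕0⊕1⊕0⊕0⊕1⊕0⊕0⊕1⊕1⊕0⊕0⊕0⊕1⊕1 = 0
s4 (pos 4,5,6,7,12,13,14,15,20,21,22,23,28,29,30,31): 1⊕1⊕0⊕1⊕0⊕0⊕1⊕0⊕1⊕1⊕1⊕0⊕1⊕1⊕1⊕1 = 1
s8 (pos 8,9,10,11,12,13,14,15,24,25,26,27,28,29,30,31): 0⊕0⊕0⊕0⊕0⊕0⊕1⊕0⊕1⊕0⊕0⊕0⊕1⊕1⊕1⊕1 = 0
s16 (pos 16,17,18,19,20,21,22,23,24,25,26,27,28,29,30,31): 1⊕1⊕0⊕1⊕1⊕1⊕1⊕0⊕1⊕0⊕0⊕0⊕1⊕1⊕1⊕1 = 1
Syndrome s16…s1 = 10100 → error at position 20.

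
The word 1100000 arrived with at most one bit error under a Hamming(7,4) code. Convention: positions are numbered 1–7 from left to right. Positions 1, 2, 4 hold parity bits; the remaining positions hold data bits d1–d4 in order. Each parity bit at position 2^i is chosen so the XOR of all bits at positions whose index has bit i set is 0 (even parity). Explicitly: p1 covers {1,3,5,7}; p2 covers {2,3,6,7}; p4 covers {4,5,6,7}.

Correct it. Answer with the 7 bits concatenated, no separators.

1110000

s1 (pos 1,3,5,7): 1⊕0⊕0⊕0 = 1
s2 (pos 2,3,6,7): 1⊕0⊕0⊕0 = 1
s4 (pos 4,5,6,7): 0⊕0⊕0⊕0 = 0
Syndrome s4…s1 = 011 → error at position 3.
Flip position 3: 1100000 → 1110000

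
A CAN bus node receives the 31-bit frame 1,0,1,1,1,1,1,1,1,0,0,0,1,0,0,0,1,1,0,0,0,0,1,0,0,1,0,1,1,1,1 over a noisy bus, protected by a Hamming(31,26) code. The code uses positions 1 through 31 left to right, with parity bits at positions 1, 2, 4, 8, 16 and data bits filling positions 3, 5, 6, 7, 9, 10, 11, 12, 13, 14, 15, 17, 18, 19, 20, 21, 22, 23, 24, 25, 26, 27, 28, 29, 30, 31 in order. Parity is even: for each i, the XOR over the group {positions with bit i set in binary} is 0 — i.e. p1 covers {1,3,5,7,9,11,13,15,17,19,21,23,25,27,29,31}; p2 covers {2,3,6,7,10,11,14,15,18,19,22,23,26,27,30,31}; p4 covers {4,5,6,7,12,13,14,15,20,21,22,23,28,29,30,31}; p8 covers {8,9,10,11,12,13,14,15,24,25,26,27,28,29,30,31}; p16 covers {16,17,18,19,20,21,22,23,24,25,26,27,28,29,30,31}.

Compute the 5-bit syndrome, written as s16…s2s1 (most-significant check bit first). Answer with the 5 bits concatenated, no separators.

00000

s1 (pos 1,3,5,7,9,11,13,15,17,19,21,23,25,27,29,31): 1⊕1⊕1⊕1⊕1⊕0⊕1⊕0⊕1⊕0⊕0⊕1⊕0⊕0⊕1⊕1 = 0
s2 (pos 2,3,6,7,10,11,14,15,18,19,22,23,26,27,30,31): 0⊕1⊕1⊕1⊕0⊕0⊕0⊕0⊕1⊕0⊕0⊕1⊕1⊕0⊕1⊕1 = 0
s4 (pos 4,5,6,7,12,13,14,15,20,21,22,23,28,29,30,31): 1⊕1⊕1⊕1⊕0⊕1⊕0⊕0⊕0⊕0⊕0⊕1⊕1⊕1⊕1⊕1 = 0
s8 (pos 8,9,10,11,12,13,14,15,24,25,26,27,28,29,30,31): 1⊕1⊕0⊕0⊕0⊕1⊕0⊕0⊕0⊕0⊕1⊕0⊕1⊕1⊕1⊕1 = 0
s16 (pos 16,17,18,19,20,21,22,23,24,25,26,27,28,29,30,31): 0⊕1⊕1⊕0⊕0⊕0⊕0⊕1⊕0⊕0⊕1⊕0⊕1⊕1⊕1⊕1 = 0
Syndrome s16…s1 = 00000 → no error.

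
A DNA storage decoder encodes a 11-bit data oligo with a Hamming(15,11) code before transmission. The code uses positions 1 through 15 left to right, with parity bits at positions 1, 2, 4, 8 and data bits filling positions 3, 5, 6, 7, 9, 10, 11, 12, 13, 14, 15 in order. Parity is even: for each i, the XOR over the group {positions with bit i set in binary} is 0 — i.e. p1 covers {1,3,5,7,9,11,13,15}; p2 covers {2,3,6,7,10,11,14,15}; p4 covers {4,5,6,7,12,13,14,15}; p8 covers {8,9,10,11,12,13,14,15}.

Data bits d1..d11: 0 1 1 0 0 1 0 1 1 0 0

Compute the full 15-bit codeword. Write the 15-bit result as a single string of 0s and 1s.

Place data at non-parity positions: p1 p2 0 p4 1 1 0 p8 0 1 0 1 1 0 0
p1 (pos 1,3,5,7,9,11,13,15): XOR of data positions = 0⊕1⊕0⊕0⊕0⊕1⊕0 = 0
p2 (pos 2,3,6,7,10,11,14,15): XOR of data positions = 0⊕1⊕0⊕1⊕0⊕0⊕0 = 0
p4 (pos 4,5,6,7,12,13,14,15): XOR of data positions = 1⊕1⊕0⊕1⊕1⊕0⊕0 = 0
p8 (pos 8,9,10,11,12,13,14,15): XOR of data positions = 0⊕1⊕0⊕1⊕1⊕0⊕0 = 1
Codeword: 000011010101100

000011010101100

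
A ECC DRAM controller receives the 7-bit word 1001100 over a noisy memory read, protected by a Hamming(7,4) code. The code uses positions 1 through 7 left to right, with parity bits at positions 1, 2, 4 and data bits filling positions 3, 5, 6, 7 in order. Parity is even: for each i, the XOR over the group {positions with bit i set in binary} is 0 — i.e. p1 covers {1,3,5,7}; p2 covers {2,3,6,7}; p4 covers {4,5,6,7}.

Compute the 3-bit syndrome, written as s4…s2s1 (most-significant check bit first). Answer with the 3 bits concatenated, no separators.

s1 (pos 1,3,5,7): 1⊕0⊕1⊕0 = 0
s2 (pos 2,3,6,7): 0⊕0⊕0⊕0 = 0
s4 (pos 4,5,6,7): 1⊕1⊕0⊕0 = 0
Syndrome s4…s1 = 000 → no error.

000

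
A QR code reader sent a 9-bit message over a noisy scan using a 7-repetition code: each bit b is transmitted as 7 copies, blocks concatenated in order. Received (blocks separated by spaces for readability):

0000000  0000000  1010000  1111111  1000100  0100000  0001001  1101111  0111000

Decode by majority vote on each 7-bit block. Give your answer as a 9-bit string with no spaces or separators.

Block 1 (0000000): 0 ones → 0
Block 2 (0000000): 0 ones → 0
Block 3 (1010000): 2 ones → 0
Block 4 (1111111): 7 ones → 1
Block 5 (1000100): 2 ones → 0
Block 6 (0100000): 1 one → 0
Block 7 (0001001): 2 ones → 0
Block 8 (1101111): 6 ones → 1
Block 9 (0111000): 3 ones → 0

000100010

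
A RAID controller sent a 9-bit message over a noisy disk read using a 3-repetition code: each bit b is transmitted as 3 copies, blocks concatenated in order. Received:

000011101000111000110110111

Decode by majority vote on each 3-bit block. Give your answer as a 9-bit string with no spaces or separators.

Block 1 (000): 0 ones → 0
Block 2 (011): 2 ones → 1
Block 3 (101): 2 ones → 1
Block 4 (000): 0 ones → 0
Block 5 (111): 3 ones → 1
Block 6 (000): 0 ones → 0
Block 7 (110): 2 ones → 1
Block 8 (110): 2 ones → 1
Block 9 (111): 3 ones → 1

011010111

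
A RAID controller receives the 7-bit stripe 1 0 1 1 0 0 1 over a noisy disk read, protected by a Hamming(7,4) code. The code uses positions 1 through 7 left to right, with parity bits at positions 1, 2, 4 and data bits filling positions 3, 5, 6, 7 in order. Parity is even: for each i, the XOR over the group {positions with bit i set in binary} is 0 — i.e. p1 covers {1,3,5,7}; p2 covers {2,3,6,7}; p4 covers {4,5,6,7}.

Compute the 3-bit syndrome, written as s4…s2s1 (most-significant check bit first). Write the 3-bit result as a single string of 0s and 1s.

001

s1 (pos 1,3,5,7): 1⊕1⊕0⊕1 = 1
s2 (pos 2,3,6,7): 0⊕1⊕0⊕1 = 0
s4 (pos 4,5,6,7): 1⊕0⊕0⊕1 = 0
Syndrome s4…s1 = 001 → error at position 1.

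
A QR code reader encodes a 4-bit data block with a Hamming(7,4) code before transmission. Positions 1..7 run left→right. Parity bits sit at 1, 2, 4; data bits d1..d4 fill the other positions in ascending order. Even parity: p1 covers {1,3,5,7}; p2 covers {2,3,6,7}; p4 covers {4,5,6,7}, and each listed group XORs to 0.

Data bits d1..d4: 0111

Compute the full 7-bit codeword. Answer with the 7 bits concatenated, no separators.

Place data at non-parity positions: p1 p2 0 p4 1 1 1
p1 (pos 1,3,5,7): XOR of data positions = 0⊕1⊕1 = 0
p2 (pos 2,3,6,7): XOR of data positions = 0⊕1⊕1 = 0
p4 (pos 4,5,6,7): XOR of data positions = 1⊕1⊕1 = 1
Codeword: 0001111

0001111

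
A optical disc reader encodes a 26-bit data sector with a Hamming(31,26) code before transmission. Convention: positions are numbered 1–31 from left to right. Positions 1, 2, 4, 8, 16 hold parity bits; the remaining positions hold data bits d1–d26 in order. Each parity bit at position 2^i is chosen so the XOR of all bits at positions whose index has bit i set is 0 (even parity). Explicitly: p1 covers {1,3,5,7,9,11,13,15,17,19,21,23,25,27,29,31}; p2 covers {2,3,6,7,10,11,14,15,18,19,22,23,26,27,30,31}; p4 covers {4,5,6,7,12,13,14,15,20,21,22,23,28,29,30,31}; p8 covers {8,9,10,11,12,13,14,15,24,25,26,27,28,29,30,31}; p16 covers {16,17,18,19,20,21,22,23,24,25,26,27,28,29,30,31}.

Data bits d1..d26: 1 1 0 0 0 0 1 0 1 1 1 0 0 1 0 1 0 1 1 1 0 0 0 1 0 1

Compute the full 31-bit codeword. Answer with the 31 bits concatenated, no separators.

1110100000101111001010111000101

Place data at non-parity positions: p1 p2 1 p4 1 0 0 p8 0 0 1 0 1 1 1 p16 0 0 1 0 1 0 1 1 1 0 0 0 1 0 1
p1 (pos 1,3,5,7,9,11,13,15,17,19,21,23,25,27,29,31): XOR of data positions = 1⊕1⊕0⊕0⊕1⊕1⊕1⊕0⊕1⊕1⊕1⊕1⊕0⊕1⊕1 = 1
p2 (pos 2,3,6,7,10,11,14,15,18,19,22,23,26,27,30,31): XOR of data positions = 1⊕0⊕0⊕0⊕1⊕1⊕1⊕0⊕1⊕0⊕1⊕0⊕0⊕0⊕1 = 1
p4 (pos 4,5,6,7,12,13,14,15,20,21,22,23,28,29,30,31): XOR of data positions = 1⊕0⊕0⊕0⊕1⊕1⊕1⊕0⊕1⊕0⊕1⊕0⊕1⊕0⊕1 = 0
p8 (pos 8,9,10,11,12,13,14,15,24,25,26,27,28,29,30,31): XOR of data positions = 0⊕0⊕1⊕0⊕1⊕1⊕1⊕1⊕1⊕0⊕0⊕0⊕1⊕0⊕1 = 0
p16 (pos 16,17,18,19,20,21,22,23,24,25,26,27,28,29,30,31): XOR of data positions = 0⊕0⊕1⊕0⊕1⊕0⊕1⊕1⊕1⊕0⊕0⊕0⊕1⊕0⊕1 = 1
Codeword: 1110100000101111001010111000101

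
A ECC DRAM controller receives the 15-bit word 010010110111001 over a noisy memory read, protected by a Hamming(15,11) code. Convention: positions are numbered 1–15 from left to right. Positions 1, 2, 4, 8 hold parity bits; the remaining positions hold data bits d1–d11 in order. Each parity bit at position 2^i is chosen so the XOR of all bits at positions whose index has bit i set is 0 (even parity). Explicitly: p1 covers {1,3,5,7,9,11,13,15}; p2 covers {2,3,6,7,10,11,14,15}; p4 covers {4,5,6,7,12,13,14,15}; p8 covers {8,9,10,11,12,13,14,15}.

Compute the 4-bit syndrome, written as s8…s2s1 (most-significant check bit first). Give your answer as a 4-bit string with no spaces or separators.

1010

s1 (pos 1,3,5,7,9,11,13,15): 0⊕0⊕1⊕1⊕0⊕1⊕0⊕1 = 0
s2 (pos 2,3,6,7,10,11,14,15): 1⊕0⊕0⊕1⊕1⊕1⊕0⊕1 = 1
s4 (pos 4,5,6,7,12,13,14,15): 0⊕1⊕0⊕1⊕1⊕0⊕0⊕1 = 0
s8 (pos 8,9,10,11,12,13,14,15): 1⊕0⊕1⊕1⊕1⊕0⊕0⊕1 = 1
Syndrome s8…s1 = 1010 → error at position 10.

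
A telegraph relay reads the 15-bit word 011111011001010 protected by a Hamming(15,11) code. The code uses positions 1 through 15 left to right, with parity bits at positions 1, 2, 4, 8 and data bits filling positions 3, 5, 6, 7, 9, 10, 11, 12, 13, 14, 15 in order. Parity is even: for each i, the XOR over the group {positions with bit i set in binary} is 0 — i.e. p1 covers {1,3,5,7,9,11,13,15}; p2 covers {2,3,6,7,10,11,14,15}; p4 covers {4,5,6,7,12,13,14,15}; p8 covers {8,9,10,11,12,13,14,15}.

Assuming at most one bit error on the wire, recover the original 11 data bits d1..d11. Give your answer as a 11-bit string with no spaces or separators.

10101001010

s1 (pos 1,3,5,7,9,11,13,15): 0⊕1⊕1⊕0⊕1⊕0⊕0⊕0 = 1
s2 (pos 2,3,6,7,10,11,14,15): 1⊕1⊕1⊕0⊕0⊕0⊕1⊕0 = 0
s4 (pos 4,5,6,7,12,13,14,15): 1⊕1⊕1⊕0⊕1⊕0⊕1⊕0 = 1
s8 (pos 8,9,10,11,12,13,14,15): 1⊕1⊕0⊕0⊕1⊕0⊕1⊕0 = 0
Syndrome s8…s1 = 0101 → error at position 5.
Flip position 5: 011111011001010 → 011101011001010
Read data bits from positions 3,5,6,7,9,10,11,12,13,14,15: 10101001010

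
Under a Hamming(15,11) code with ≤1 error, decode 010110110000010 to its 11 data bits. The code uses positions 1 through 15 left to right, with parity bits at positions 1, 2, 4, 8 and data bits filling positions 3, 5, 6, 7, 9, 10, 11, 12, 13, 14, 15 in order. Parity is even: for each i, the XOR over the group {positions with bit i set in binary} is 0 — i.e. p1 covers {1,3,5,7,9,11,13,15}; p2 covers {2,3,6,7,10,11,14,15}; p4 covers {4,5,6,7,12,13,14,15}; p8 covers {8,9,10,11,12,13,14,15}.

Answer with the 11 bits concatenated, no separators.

01010000010

s1 (pos 1,3,5,7,9,11,13,15): 0⊕0⊕1⊕1⊕0⊕0⊕0⊕0 = 0
s2 (pos 2,3,6,7,10,11,14,15): 1⊕0⊕0⊕1⊕0⊕0⊕1⊕0 = 1
s4 (pos 4,5,6,7,12,13,14,15): 1⊕1⊕0⊕1⊕0⊕0⊕1⊕0 = 0
s8 (pos 8,9,10,11,12,13,14,15): 1⊕0⊕0⊕0⊕0⊕0⊕1⊕0 = 0
Syndrome s8…s1 = 0010 → error at position 2.
Flip position 2: 010110110000010 → 000110110000010
Read data bits from positions 3,5,6,7,9,10,11,12,13,14,15: 01010000010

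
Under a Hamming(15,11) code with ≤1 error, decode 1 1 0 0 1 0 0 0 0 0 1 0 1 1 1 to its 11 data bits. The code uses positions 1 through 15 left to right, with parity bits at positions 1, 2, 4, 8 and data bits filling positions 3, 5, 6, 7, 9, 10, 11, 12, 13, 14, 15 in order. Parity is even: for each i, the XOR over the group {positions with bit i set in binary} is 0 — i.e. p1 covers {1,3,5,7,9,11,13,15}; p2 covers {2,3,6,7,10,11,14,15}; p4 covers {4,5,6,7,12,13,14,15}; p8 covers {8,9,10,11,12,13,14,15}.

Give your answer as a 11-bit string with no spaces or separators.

s1 (pos 1,3,5,7,9,11,13,15): 1⊕0⊕1⊕0⊕0⊕1⊕1⊕1 = 1
s2 (pos 2,3,6,7,10,11,14,15): 1⊕0⊕0⊕0⊕0⊕1⊕1⊕1 = 0
s4 (pos 4,5,6,7,12,13,14,15): 0⊕1⊕0⊕0⊕0⊕1⊕1⊕1 = 0
s8 (pos 8,9,10,11,12,13,14,15): 0⊕0⊕0⊕1⊕0⊕1⊕1⊕1 = 0
Syndrome s8…s1 = 0001 → error at position 1.
Flip position 1: 110010000010111 → 010010000010111
Read data bits from positions 3,5,6,7,9,10,11,12,13,14,15: 01000010111

01000010111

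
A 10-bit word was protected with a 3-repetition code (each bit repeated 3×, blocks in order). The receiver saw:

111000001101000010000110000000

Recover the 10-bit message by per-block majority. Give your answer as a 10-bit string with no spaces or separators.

1001000100

Block 1 (111): 3 ones → 1
Block 2 (000): 0 ones → 0
Block 3 (001): 1 one → 0
Block 4 (101): 2 ones → 1
Block 5 (000): 0 ones → 0
Block 6 (010): 1 one → 0
Block 7 (000): 0 ones → 0
Block 8 (110): 2 ones → 1
Block 9 (000): 0 ones → 0
Block 10 (000): 0 ones → 0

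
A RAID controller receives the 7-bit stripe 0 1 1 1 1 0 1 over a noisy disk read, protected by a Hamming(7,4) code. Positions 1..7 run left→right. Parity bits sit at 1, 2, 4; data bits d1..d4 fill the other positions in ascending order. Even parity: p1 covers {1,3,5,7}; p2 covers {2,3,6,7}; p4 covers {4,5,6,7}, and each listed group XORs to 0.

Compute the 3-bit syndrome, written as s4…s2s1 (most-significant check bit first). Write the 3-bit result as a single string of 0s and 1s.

s1 (pos 1,3,5,7): 0⊕1⊕1⊕1 = 1
s2 (pos 2,3,6,7): 1⊕1⊕0⊕1 = 1
s4 (pos 4,5,6,7): 1⊕1⊕0⊕1 = 1
Syndrome s4…s1 = 111 → error at position 7.

111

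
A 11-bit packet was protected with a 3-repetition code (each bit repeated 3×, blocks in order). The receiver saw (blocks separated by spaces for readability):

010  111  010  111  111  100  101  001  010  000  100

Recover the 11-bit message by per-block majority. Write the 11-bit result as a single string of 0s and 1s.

01011010000

Block 1 (010): 1 one → 0
Block 2 (111): 3 ones → 1
Block 3 (010): 1 one → 0
Block 4 (111): 3 ones → 1
Block 5 (111): 3 ones → 1
Block 6 (100): 1 one → 0
Block 7 (101): 2 ones → 1
Block 8 (001): 1 one → 0
Block 9 (010): 1 one → 0
Block 10 (000): 0 ones → 0
Block 11 (100): 1 one → 0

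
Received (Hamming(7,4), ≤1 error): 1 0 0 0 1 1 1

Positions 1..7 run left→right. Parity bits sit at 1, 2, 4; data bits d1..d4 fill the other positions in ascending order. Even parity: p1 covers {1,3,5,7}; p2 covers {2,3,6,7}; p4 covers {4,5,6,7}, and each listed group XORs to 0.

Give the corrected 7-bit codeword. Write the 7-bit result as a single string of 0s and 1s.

s1 (pos 1,3,5,7): 1⊕0⊕1⊕1 = 1
s2 (pos 2,3,6,7): 0⊕0⊕1⊕1 = 0
s4 (pos 4,5,6,7): 0⊕1⊕1⊕1 = 1
Syndrome s4…s1 = 101 → error at position 5.
Flip position 5: 1000111 → 1000011

1000011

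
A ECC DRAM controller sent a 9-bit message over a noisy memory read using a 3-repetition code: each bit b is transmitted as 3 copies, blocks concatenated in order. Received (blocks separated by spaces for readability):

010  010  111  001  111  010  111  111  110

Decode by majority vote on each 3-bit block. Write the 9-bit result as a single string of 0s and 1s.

001010111

Block 1 (010): 1 one → 0
Block 2 (010): 1 one → 0
Block 3 (111): 3 ones → 1
Block 4 (001): 1 one → 0
Block 5 (111): 3 ones → 1
Block 6 (010): 1 one → 0
Block 7 (111): 3 ones → 1
Block 8 (111): 3 ones → 1
Block 9 (110): 2 ones → 1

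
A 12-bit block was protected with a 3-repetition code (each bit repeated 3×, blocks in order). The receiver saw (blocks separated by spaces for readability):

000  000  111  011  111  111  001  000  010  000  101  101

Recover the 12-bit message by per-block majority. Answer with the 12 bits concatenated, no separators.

Block 1 (000): 0 ones → 0
Block 2 (000): 0 ones → 0
Block 3 (111): 3 ones → 1
Block 4 (011): 2 ones → 1
Block 5 (111): 3 ones → 1
Block 6 (111): 3 ones → 1
Block 7 (001): 1 one → 0
Block 8 (000): 0 ones → 0
Block 9 (010): 1 one → 0
Block 10 (000): 0 ones → 0
Block 11 (101): 2 ones → 1
Block 12 (101): 2 ones → 1

001111000011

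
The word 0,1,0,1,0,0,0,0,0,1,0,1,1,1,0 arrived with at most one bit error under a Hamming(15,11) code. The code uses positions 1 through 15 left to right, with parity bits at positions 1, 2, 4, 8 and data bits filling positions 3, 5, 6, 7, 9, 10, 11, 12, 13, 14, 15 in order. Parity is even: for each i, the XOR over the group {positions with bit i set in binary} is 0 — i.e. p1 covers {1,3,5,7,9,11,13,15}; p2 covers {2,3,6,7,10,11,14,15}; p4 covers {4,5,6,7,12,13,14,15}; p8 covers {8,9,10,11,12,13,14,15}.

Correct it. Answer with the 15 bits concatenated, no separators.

s1 (pos 1,3,5,7,9,11,13,15): 0⊕0⊕0⊕0⊕0⊕0⊕1⊕0 = 1
s2 (pos 2,3,6,7,10,11,14,15): 1⊕0⊕0⊕0⊕1⊕0⊕1⊕0 = 1
s4 (pos 4,5,6,7,12,13,14,15): 1⊕0⊕0⊕0⊕1⊕1⊕1⊕0 = 0
s8 (pos 8,9,10,11,12,13,14,15): 0⊕0⊕1⊕0⊕1⊕1⊕1⊕0 = 0
Syndrome s8…s1 = 0011 → error at position 3.
Flip position 3: 010100000101110 → 011100000101110

011100000101110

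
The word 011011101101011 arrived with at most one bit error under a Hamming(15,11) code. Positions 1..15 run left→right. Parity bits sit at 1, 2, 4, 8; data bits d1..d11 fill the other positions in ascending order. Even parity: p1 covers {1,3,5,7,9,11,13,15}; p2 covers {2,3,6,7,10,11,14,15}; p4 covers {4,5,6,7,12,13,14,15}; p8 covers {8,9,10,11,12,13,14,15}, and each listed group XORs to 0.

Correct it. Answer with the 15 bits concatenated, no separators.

s1 (pos 1,3,5,7,9,11,13,15): 0⊕1⊕1⊕1⊕1⊕0⊕0⊕1 = 1
s2 (pos 2,3,6,7,10,11,14,15): 1⊕1⊕1⊕1⊕1⊕0⊕1⊕1 = 1
s4 (pos 4,5,6,7,12,13,14,15): 0⊕1⊕1⊕1⊕1⊕0⊕1⊕1 = 0
s8 (pos 8,9,10,11,12,13,14,15): 0⊕1⊕1⊕0⊕1⊕0⊕1⊕1 = 1
Syndrome s8…s1 = 1011 → error at position 11.
Flip position 11: 011011101101011 → 011011101111011

011011101111011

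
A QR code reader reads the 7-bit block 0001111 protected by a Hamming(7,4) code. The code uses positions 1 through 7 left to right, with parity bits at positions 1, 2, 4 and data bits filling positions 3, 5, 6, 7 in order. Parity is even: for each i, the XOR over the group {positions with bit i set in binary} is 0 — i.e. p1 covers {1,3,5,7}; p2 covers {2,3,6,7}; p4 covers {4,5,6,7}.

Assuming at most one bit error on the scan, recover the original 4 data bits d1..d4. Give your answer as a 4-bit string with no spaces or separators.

0111

s1 (pos 1,3,5,7): 0⊕0⊕1⊕1 = 0
s2 (pos 2,3,6,7): 0⊕0⊕1⊕1 = 0
s4 (pos 4,5,6,7): 1⊕1⊕1⊕1 = 0
Syndrome s4…s1 = 000 → no error.
Read data bits from positions 3,5,6,7: 0111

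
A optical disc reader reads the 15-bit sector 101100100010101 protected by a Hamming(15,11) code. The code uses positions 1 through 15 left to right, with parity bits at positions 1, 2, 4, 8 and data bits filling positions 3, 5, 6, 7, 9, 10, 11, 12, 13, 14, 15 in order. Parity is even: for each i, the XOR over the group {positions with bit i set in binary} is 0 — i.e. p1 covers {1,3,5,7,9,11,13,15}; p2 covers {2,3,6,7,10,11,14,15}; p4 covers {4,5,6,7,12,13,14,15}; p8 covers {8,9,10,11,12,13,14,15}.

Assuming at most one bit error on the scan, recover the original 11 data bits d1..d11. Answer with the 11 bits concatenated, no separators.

10010010101

s1 (pos 1,3,5,7,9,11,13,15): 1⊕1⊕0⊕1⊕0⊕1⊕1⊕1 = 0
s2 (pos 2,3,6,7,10,11,14,15): 0⊕1⊕0⊕1⊕0⊕1⊕0⊕1 = 0
s4 (pos 4,5,6,7,12,13,14,15): 1⊕0⊕0⊕1⊕0⊕1⊕0⊕1 = 0
s8 (pos 8,9,10,11,12,13,14,15): 0⊕0⊕0⊕1⊕0⊕1⊕0⊕1 = 1
Syndrome s8…s1 = 1000 → error at position 8.
Flip position 8: 101100100010101 → 101100110010101
Read data bits from positions 3,5,6,7,9,10,11,12,13,14,15: 10010010101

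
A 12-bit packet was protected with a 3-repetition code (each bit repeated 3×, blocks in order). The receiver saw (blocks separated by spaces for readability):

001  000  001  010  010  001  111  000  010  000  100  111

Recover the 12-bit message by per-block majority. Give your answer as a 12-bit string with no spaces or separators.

000000100001

Block 1 (001): 1 one → 0
Block 2 (000): 0 ones → 0
Block 3 (001): 1 one → 0
Block 4 (010): 1 one → 0
Block 5 (010): 1 one → 0
Block 6 (001): 1 one → 0
Block 7 (111): 3 ones → 1
Block 8 (000): 0 ones → 0
Block 9 (010): 1 one → 0
Block 10 (000): 0 ones → 0
Block 11 (100): 1 one → 0
Block 12 (111): 3 ones → 1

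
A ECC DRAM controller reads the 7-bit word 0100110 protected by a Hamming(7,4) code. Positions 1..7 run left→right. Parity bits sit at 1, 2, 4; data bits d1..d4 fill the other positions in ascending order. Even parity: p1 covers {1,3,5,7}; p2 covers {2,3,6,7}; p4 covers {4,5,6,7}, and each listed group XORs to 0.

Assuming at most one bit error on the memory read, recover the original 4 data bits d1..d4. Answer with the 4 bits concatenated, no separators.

s1 (pos 1,3,5,7): 0⊕0⊕1⊕0 = 1
s2 (pos 2,3,6,7): 1⊕0⊕1⊕0 = 0
s4 (pos 4,5,6,7): 0⊕1⊕1⊕0 = 0
Syndrome s4…s1 = 001 → error at position 1.
Flip position 1: 0100110 → 1100110
Read data bits from positions 3,5,6,7: 0110

0110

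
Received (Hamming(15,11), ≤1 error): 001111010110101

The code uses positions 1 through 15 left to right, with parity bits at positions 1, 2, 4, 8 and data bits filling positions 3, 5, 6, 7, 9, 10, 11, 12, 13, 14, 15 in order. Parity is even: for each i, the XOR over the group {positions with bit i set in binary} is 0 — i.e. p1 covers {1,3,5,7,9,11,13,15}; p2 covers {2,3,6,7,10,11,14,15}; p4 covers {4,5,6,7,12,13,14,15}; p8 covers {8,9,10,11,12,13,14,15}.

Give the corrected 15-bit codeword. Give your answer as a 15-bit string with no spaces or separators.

s1 (pos 1,3,5,7,9,11,13,15): 0⊕1⊕1⊕0⊕0⊕1⊕1⊕1 = 1
s2 (pos 2,3,6,7,10,11,14,15): 0⊕1⊕1⊕0⊕1⊕1⊕0⊕1 = 1
s4 (pos 4,5,6,7,12,13,14,15): 1⊕1⊕1⊕0⊕0⊕1⊕0⊕1 = 1
s8 (pos 8,9,10,11,12,13,14,15): 1⊕0⊕1⊕1⊕0⊕1⊕0⊕1 = 1
Syndrome s8…s1 = 1111 → error at position 15.
Flip position 15: 001111010110101 → 001111010110100

001111010110100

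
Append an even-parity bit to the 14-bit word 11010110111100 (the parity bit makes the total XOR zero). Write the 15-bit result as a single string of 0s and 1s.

XOR of the 14 data bits: 1⊕1⊕0⊕1⊕0⊕1⊕1⊕0⊕1⊕1⊕1⊕1⊕0⊕0 = 1
Parity bit = 1 (so all 15 bits XOR to 0).

110101101111001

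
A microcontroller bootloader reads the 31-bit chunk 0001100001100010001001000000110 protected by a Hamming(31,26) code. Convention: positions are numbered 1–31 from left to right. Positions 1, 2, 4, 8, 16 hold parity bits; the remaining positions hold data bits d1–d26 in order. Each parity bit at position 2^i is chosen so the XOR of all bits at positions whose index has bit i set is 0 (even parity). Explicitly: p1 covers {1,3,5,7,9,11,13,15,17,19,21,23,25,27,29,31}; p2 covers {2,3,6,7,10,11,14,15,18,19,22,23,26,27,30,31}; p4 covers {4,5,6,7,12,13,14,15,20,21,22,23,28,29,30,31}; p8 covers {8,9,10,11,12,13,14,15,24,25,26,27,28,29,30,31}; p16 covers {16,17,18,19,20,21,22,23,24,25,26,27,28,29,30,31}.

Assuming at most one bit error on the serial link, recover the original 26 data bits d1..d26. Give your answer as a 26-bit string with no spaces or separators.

s1 (pos 1,3,5,7,9,11,13,15,17,19,21,23,25,27,29,31): 0⊕0⊕1⊕0⊕0⊕1⊕0⊕1⊕0⊕1⊕0⊕0⊕0⊕0⊕1⊕0 = 1
s2 (pos 2,3,6,7,10,11,14,15,18,19,22,23,26,27,30,31): 0⊕0⊕0⊕0⊕1⊕1⊕0⊕1⊕0⊕1⊕1⊕0⊕0⊕0⊕1⊕0 = 0
s4 (pos 4,5,6,7,12,13,14,15,20,21,22,23,28,29,30,31): 1⊕1⊕0⊕0⊕0⊕0⊕0⊕1⊕0⊕0⊕1⊕0⊕0⊕1⊕1⊕0 = 0
s8 (pos 8,9,10,11,12,13,14,15,24,25,26,27,28,29,30,31): 0⊕0⊕1⊕1⊕0⊕0⊕0⊕1⊕0⊕0⊕0⊕0⊕0⊕1⊕1⊕0 = 1
s16 (pos 16,17,18,19,20,21,22,23,24,25,26,27,28,29,30,31): 0⊕0⊕0⊕1⊕0⊕0⊕1⊕0⊕0⊕0⊕0⊕0⊕0⊕1⊕1⊕0 = 0
Syndrome s16…s1 = 01001 → error at position 9.
Flip position 9: 0001100001100010001001000000110 → 0001100011100010001001000000110
Read data bits from positions 3,5,6,7,9,10,11,12,13,14,15,17,18,19,20,21,22,23,24,25,26,27,28,29,30,31: 01001110001001001000000110

01001110001001001000000110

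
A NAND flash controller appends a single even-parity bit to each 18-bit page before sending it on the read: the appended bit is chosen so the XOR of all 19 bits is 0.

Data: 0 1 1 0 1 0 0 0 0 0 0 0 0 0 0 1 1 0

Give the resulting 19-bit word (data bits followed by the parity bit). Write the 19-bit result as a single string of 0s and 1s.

XOR of the 18 data bits: 0⊕1⊕1⊕0⊕1⊕0⊕0⊕0⊕0⊕0⊕0⊕0⊕0⊕0⊕0⊕1⊕1⊕0 = 1
Parity bit = 1 (so all 19 bits XOR to 0).

0110100000000001101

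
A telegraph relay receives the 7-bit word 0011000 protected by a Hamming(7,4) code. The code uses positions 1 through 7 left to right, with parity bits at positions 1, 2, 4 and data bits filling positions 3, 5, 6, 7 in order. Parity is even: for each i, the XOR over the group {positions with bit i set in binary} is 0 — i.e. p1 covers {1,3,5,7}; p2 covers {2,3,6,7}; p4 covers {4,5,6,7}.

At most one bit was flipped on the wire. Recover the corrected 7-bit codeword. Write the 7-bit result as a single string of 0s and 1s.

s1 (pos 1,3,5,7): 0⊕1⊕0⊕0 = 1
s2 (pos 2,3,6,7): 0⊕1⊕0⊕0 = 1
s4 (pos 4,5,6,7): 1⊕0⊕0⊕0 = 1
Syndrome s4…s1 = 111 → error at position 7.
Flip position 7: 0011000 → 0011001

0011001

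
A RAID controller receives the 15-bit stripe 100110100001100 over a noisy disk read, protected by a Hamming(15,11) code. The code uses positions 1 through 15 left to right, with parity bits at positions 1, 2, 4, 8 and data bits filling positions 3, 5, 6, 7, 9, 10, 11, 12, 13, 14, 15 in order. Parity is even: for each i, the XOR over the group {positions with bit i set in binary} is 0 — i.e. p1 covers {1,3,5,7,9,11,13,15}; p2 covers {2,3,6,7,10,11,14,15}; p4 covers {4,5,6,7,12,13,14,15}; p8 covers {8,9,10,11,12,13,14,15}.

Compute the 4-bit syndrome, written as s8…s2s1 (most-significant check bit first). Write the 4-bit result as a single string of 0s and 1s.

s1 (pos 1,3,5,7,9,11,13,15): 1⊕0⊕1⊕1⊕0⊕0⊕1⊕0 = 0
s2 (pos 2,3,6,7,10,11,14,15): 0⊕0⊕0⊕1⊕0⊕0⊕0⊕0 = 1
s4 (pos 4,5,6,7,12,13,14,15): 1⊕1⊕0⊕1⊕1⊕1⊕0⊕0 = 1
s8 (pos 8,9,10,11,12,13,14,15): 0⊕0⊕0⊕0⊕1⊕1⊕0⊕0 = 0
Syndrome s8…s1 = 0110 → error at position 6.

0110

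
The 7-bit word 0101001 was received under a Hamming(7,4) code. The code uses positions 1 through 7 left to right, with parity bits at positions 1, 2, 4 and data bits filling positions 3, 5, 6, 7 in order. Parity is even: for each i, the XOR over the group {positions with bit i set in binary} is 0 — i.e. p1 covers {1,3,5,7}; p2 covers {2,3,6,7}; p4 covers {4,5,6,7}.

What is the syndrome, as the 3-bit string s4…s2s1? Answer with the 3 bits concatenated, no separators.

001

s1 (pos 1,3,5,7): 0⊕0⊕0⊕1 = 1
s2 (pos 2,3,6,7): 1⊕0⊕0⊕1 = 0
s4 (pos 4,5,6,7): 1⊕0⊕0⊕1 = 0
Syndrome s4…s1 = 001 → error at position 1.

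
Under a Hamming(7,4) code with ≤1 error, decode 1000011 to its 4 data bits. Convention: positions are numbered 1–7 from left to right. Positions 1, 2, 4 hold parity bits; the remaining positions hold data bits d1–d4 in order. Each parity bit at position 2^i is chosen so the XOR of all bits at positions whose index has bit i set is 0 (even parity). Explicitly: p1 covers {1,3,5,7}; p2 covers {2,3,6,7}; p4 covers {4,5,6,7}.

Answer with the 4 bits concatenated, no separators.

0011

s1 (pos 1,3,5,7): 1⊕0⊕0⊕1 = 0
s2 (pos 2,3,6,7): 0⊕0⊕1⊕1 = 0
s4 (pos 4,5,6,7): 0⊕0⊕1⊕1 = 0
Syndrome s4…s1 = 000 → no error.
Read data bits from positions 3,5,6,7: 0011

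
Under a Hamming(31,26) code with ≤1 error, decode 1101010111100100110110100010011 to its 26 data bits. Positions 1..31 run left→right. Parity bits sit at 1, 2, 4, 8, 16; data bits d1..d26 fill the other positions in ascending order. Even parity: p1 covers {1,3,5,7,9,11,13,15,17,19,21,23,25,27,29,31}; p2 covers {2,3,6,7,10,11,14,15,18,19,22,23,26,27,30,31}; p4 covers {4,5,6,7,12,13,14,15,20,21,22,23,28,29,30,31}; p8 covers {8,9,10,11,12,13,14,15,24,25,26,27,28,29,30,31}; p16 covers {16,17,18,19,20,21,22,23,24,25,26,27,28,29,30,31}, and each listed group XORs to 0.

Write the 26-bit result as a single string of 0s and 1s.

s1 (pos 1,3,5,7,9,11,13,15,17,19,21,23,25,27,29,31): 1⊕0⊕0⊕0⊕1⊕1⊕0⊕0⊕1⊕0⊕1⊕1⊕0⊕1⊕0⊕1 = 0
s2 (pos 2,3,6,7,10,11,14,15,18,19,22,23,26,27,30,31): 1⊕0⊕1⊕0⊕1⊕1⊕1⊕0⊕1⊕0⊕0⊕1⊕0⊕1⊕1⊕1 = 0
s4 (pos 4,5,6,7,12,13,14,15,20,21,22,23,28,29,30,31): 1⊕0⊕1⊕0⊕0⊕0⊕1⊕0⊕1⊕1⊕0⊕1⊕0⊕0⊕1⊕1 = 0
s8 (pos 8,9,10,11,12,13,14,15,24,25,26,27,28,29,30,31): 1⊕1⊕1⊕1⊕0⊕0⊕1⊕0⊕0⊕0⊕0⊕1⊕0⊕0⊕1⊕1 = 0
s16 (pos 16,17,18,19,20,21,22,23,24,25,26,27,28,29,30,31): 0⊕1⊕1⊕0⊕1⊕1⊕0⊕1⊕0⊕0⊕0⊕1⊕0⊕0⊕1⊕1 = 0
Syndrome s16…s1 = 00000 → no error.
Read data bits from positions 3,5,6,7,9,10,11,12,13,14,15,17,18,19,20,21,22,23,24,25,26,27,28,29,30,31: 00101110010110110100010011

00101110010110110100010011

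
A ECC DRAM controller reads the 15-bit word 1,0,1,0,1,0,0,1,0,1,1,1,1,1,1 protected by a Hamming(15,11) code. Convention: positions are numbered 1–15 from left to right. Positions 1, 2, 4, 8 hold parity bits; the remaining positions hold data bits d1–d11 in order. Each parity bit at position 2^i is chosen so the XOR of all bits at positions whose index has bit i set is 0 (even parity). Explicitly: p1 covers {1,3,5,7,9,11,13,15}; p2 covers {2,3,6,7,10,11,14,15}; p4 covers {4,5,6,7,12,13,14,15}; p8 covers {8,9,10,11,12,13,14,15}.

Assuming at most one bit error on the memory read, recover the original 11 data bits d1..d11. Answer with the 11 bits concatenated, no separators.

11000111101

s1 (pos 1,3,5,7,9,11,13,15): 1⊕1⊕1⊕0⊕0⊕1⊕1⊕1 = 0
s2 (pos 2,3,6,7,10,11,14,15): 0⊕1⊕0⊕0⊕1⊕1⊕1⊕1 = 1
s4 (pos 4,5,6,7,12,13,14,15): 0⊕1⊕0⊕0⊕1⊕1⊕1⊕1 = 1
s8 (pos 8,9,10,11,12,13,14,15): 1⊕0⊕1⊕1⊕1⊕1⊕1⊕1 = 1
Syndrome s8…s1 = 1110 → error at position 14.
Flip position 14: 101010010111111 → 101010010111101
Read data bits from positions 3,5,6,7,9,10,11,12,13,14,15: 11000111101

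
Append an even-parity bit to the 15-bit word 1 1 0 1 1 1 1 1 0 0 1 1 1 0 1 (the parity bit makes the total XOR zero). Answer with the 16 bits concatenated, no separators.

XOR of the 15 data bits: 1⊕1⊕0⊕1⊕1⊕1⊕1⊕1⊕0⊕0⊕1⊕1⊕1⊕0⊕1 = 1
Parity bit = 1 (so all 16 bits XOR to 0).

1101111100111011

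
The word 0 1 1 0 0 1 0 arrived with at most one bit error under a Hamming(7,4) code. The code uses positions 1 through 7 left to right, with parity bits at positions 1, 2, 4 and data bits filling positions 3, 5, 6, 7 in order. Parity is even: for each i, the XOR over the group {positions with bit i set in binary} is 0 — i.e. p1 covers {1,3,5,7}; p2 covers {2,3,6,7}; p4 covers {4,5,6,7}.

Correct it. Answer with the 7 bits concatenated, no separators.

s1 (pos 1,3,5,7): 0⊕1⊕0⊕0 = 1
s2 (pos 2,3,6,7): 1⊕1⊕1⊕0 = 1
s4 (pos 4,5,6,7): 0⊕0⊕1⊕0 = 1
Syndrome s4…s1 = 111 → error at position 7.
Flip position 7: 0110010 → 0110011

0110011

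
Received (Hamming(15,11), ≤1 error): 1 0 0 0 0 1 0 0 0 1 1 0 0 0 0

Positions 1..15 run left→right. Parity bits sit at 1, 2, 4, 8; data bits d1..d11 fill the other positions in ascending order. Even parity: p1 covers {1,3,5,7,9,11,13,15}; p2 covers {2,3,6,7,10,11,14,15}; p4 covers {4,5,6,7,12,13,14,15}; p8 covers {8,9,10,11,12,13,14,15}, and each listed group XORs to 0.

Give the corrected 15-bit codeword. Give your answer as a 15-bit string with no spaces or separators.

100000000110000

s1 (pos 1,3,5,7,9,11,13,15): 1⊕0⊕0⊕0⊕0⊕1⊕0⊕0 = 0
s2 (pos 2,3,6,7,10,11,14,15): 0⊕0⊕1⊕0⊕1⊕1⊕0⊕0 = 1
s4 (pos 4,5,6,7,12,13,14,15): 0⊕0⊕1⊕0⊕0⊕0⊕0⊕0 = 1
s8 (pos 8,9,10,11,12,13,14,15): 0⊕0⊕1⊕1⊕0⊕0⊕0⊕0 = 0
Syndrome s8…s1 = 0110 → error at position 6.
Flip position 6: 100001000110000 → 100000000110000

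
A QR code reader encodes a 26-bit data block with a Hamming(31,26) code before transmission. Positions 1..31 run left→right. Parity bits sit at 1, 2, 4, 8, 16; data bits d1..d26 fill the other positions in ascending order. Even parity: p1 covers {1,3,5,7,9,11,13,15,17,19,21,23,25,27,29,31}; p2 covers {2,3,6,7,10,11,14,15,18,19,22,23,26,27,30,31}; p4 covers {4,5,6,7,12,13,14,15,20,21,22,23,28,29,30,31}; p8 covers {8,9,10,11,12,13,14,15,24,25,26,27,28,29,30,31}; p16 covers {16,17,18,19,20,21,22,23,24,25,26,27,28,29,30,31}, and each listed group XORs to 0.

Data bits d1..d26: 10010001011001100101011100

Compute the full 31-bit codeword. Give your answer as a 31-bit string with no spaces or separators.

0110001100010111001100101011100

Place data at non-parity positions: p1 p2 1 p4 0 0 1 p8 0 0 0 1 0 1 1 p16 0 0 1 1 0 0 1 0 1 0 1 1 1 0 0
p1 (pos 1,3,5,7,9,11,13,15,17,19,21,23,25,27,29,31): XOR of data positions = 1⊕0⊕1⊕0⊕0⊕0⊕1⊕0⊕1⊕0⊕1⊕1⊕1⊕1⊕0 = 0
p2 (pos 2,3,6,7,10,11,14,15,18,19,22,23,26,27,30,31): XOR of data positions = 1⊕0⊕1⊕0⊕0⊕1⊕1⊕0⊕1⊕0⊕1⊕0⊕1⊕0⊕0 = 1
p4 (pos 4,5,6,7,12,13,14,15,20,21,22,23,28,29,30,31): XOR of data positions = 0⊕0⊕1⊕1⊕0⊕1⊕1⊕1⊕0⊕0⊕1⊕1⊕1⊕0⊕0 = 0
p8 (pos 8,9,10,11,12,13,14,15,24,25,26,27,28,29,30,31): XOR of data positions = 0⊕0⊕0⊕1⊕0⊕1⊕1⊕0⊕1⊕0⊕1⊕1⊕1⊕0⊕0 = 1
p16 (pos 16,17,18,19,20,21,22,23,24,25,26,27,28,29,30,31): XOR of data positions = 0⊕0⊕1⊕1⊕0⊕0⊕1⊕0⊕1⊕0⊕1⊕1⊕1⊕0⊕0 = 1
Codeword: 0110001100010111001100101011100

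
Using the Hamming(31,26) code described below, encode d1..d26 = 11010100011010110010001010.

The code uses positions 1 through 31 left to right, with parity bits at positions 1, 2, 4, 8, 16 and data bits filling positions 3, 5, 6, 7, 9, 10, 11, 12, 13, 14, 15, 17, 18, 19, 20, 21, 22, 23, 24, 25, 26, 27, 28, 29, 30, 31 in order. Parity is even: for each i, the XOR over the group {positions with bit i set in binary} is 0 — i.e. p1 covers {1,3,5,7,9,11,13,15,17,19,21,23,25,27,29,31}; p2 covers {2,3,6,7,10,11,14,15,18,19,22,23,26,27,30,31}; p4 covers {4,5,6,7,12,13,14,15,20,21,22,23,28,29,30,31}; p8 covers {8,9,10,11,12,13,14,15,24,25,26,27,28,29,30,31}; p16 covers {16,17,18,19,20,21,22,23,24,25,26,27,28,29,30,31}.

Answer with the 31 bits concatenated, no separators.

1110101001000110010110010001010

Place data at non-parity positions: p1 p2 1 p4 1 0 1 p8 0 1 0 0 0 1 1 p16 0 1 0 1 1 0 0 1 0 0 0 1 0 1 0
p1 (pos 1,3,5,7,9,11,13,15,17,19,21,23,25,27,29,31): XOR of data positions = 1⊕1⊕1⊕0⊕0⊕0⊕1⊕0⊕0⊕1⊕0⊕0⊕0⊕0⊕0 = 1
p2 (pos 2,3,6,7,10,11,14,15,18,19,22,23,26,27,30,31): XOR of data positions = 1⊕0⊕1⊕1⊕0⊕1⊕1⊕1⊕0⊕0⊕0⊕0⊕0⊕1⊕0 = 1
p4 (pos 4,5,6,7,12,13,14,15,20,21,22,23,28,29,30,31): XOR of data positions = 1⊕0⊕1⊕0⊕0⊕1⊕1⊕1⊕1⊕0⊕0⊕1⊕0⊕1⊕0 = 0
p8 (pos 8,9,10,11,12,13,14,15,24,25,26,27,28,29,30,31): XOR of data positions = 0⊕1⊕0⊕0⊕0⊕1⊕1⊕1⊕0⊕0⊕0⊕1⊕0⊕1⊕0 = 0
p16 (pos 16,17,18,19,20,21,22,23,24,25,26,27,28,29,30,31): XOR of data positions = 0⊕1⊕0⊕1⊕1⊕0⊕0⊕1⊕0⊕0⊕0⊕1⊕0⊕1⊕0 = 0
Codeword: 1110101001000110010110010001010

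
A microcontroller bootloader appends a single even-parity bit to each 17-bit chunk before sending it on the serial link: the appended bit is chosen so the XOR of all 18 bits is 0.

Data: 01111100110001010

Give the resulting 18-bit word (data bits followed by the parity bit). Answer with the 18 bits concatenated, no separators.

XOR of the 17 data bits: 0⊕1⊕1⊕1⊕1⊕1⊕0⊕0⊕1⊕1⊕0⊕0⊕0⊕1⊕0⊕1⊕0 = 1
Parity bit = 1 (so all 18 bits XOR to 0).

011111001100010101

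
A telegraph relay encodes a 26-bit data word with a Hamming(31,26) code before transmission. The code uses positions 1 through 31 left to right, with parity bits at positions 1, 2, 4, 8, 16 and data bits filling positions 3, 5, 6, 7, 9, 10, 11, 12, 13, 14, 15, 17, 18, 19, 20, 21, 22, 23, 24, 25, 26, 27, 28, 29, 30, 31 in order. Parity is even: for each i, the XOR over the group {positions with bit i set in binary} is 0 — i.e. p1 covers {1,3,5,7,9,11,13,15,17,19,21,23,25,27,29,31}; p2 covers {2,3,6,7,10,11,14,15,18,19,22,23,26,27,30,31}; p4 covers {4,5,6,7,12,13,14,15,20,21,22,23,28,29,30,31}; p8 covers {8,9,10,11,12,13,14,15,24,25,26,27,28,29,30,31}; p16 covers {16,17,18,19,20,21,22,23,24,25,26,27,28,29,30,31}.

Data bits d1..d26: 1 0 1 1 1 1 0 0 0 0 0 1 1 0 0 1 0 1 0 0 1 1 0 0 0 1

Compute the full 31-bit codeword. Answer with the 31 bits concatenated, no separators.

Place data at non-parity positions: p1 p2 1 p4 0 1 1 p8 1 1 0 0 0 0 0 p16 1 1 0 0 1 0 1 0 0 1 1 0 0 0 1
p1 (pos 1,3,5,7,9,11,13,15,17,19,21,23,25,27,29,31): XOR of data positions = 1⊕0⊕1⊕1⊕0⊕0⊕0⊕1⊕0⊕1⊕1⊕0⊕1⊕0⊕1 = 0
p2 (pos 2,3,6,7,10,11,14,15,18,19,22,23,26,27,30,31): XOR of data positions = 1⊕1⊕1⊕1⊕0⊕0⊕0⊕1⊕0⊕0⊕1⊕1⊕1⊕0⊕1 = 1
p4 (pos 4,5,6,7,12,13,14,15,20,21,22,23,28,29,30,31): XOR of data positions = 0⊕1⊕1⊕0⊕0⊕0⊕0⊕0⊕1⊕0⊕1⊕0⊕0⊕0⊕1 = 1
p8 (pos 8,9,10,11,12,13,14,15,24,25,26,27,28,29,30,31): XOR of data positions = 1⊕1⊕0⊕0⊕0⊕0⊕0⊕0⊕0⊕1⊕1⊕0⊕0⊕0⊕1 = 1
p16 (pos 16,17,18,19,20,21,22,23,24,25,26,27,28,29,30,31): XOR of data positions = 1⊕1⊕0⊕0⊕1⊕0⊕1⊕0⊕0⊕1⊕1⊕0⊕0⊕0⊕1 = 1
Codeword: 0111011111000001110010100110001

0111011111000001110010100110001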